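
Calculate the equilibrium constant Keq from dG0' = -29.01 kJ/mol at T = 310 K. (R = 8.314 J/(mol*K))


Keq = exp(-dG0 * 1000 / (R * T))
Keq = exp(-(-29.01) * 1000 / (8.314 * 310))
Keq = 77326.4117

77326.4117


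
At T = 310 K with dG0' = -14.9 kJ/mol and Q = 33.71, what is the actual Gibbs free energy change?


dG = dG0' + RT * ln(Q) / 1000
dG = -14.9 + 8.314 * 310 * ln(33.71) / 1000
dG = -5.8334 kJ/mol

-5.8334 kJ/mol


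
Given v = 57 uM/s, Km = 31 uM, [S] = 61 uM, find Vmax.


Vmax = v * (Km + [S]) / [S]
Vmax = 57 * (31 + 61) / 61
Vmax = 85.9672 uM/s

85.9672 uM/s


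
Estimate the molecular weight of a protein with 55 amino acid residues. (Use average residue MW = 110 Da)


MW = n_residues * 110 Da
MW = 55 * 110
MW = 6050 Da

6050 Da


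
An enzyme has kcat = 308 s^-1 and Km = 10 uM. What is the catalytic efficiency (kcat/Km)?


Catalytic efficiency = kcat / Km
= 308 / 10
= 30.8 uM^-1*s^-1

30.8 uM^-1*s^-1


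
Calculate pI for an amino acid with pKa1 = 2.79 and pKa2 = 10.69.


pI = (pKa1 + pKa2) / 2
pI = (2.79 + 10.69) / 2
pI = 6.74

6.74


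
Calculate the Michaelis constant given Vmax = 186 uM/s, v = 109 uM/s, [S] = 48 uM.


Km = [S] * (Vmax - v) / v
Km = 48 * (186 - 109) / 109
Km = 33.9083 uM

33.9083 uM


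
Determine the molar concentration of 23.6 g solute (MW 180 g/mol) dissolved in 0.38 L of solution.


C = (mass / MW) / volume
C = (23.6 / 180) / 0.38
C = 0.345 M

0.345 M


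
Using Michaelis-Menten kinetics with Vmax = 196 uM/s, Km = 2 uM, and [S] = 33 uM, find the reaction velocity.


v = Vmax * [S] / (Km + [S])
v = 196 * 33 / (2 + 33)
v = 184.8 uM/s

184.8 uM/s


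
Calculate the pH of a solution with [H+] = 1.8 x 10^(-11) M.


pH = -log10([H+])
pH = -log10(1.8 x 10^(-11))
pH = 10.7447

10.7447


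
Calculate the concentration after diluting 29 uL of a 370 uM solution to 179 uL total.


C2 = C1 * V1 / V2
C2 = 370 * 29 / 179
C2 = 59.9441 uM

59.9441 uM


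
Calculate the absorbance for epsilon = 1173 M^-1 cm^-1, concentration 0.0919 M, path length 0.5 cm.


A = epsilon * c * l
A = 1173 * 0.0919 * 0.5
A = 53.8993

53.8993


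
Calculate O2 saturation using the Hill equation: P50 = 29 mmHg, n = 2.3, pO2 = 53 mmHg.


Y = pO2^n / (P50^n + pO2^n)
Y = 53^2.3 / (29^2.3 + 53^2.3)
Y = 80.01%

80.01%


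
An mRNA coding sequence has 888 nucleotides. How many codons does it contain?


codons = nucleotides / 3
codons = 888 / 3 = 296

296


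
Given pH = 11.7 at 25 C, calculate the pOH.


pOH = 14 - pH
pOH = 14 - 11.7
pOH = 2.3

2.3


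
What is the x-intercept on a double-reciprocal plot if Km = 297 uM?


x-intercept = -1/Km
= -1/297
= -0.0034 1/uM

-0.0034 1/uM


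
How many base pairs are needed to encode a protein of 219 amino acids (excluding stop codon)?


Each amino acid = 1 codon = 3 bp
bp = 219 * 3 = 657 bp

657 bp


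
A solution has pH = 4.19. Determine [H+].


[H+] = 10^(-pH)
[H+] = 10^(-4.19)
[H+] = 6.457e-05 M

6.457e-05 M


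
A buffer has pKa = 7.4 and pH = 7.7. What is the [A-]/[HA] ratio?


[A-]/[HA] = 10^(pH - pKa)
= 10^(7.7 - 7.4)
= 1.9953

1.9953


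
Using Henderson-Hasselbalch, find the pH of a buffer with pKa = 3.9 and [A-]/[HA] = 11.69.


pH = pKa + log10([A-]/[HA])
pH = 3.9 + log10(11.69)
pH = 4.9678

4.9678


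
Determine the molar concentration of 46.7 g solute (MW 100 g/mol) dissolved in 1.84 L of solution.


C = (mass / MW) / volume
C = (46.7 / 100) / 1.84
C = 0.2538 M

0.2538 M


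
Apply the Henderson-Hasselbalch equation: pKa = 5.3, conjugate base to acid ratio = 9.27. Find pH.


pH = pKa + log10([A-]/[HA])
pH = 5.3 + log10(9.27)
pH = 6.2671

6.2671


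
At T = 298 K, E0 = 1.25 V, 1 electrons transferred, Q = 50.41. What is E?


E = E0 - (RT/nF) * ln(Q)
E = 1.25 - (8.314 * 298 / (1 * 96485)) * ln(50.41)
E = 1.1493 V

1.1493 V


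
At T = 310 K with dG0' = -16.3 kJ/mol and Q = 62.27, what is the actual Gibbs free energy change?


dG = dG0' + RT * ln(Q) / 1000
dG = -16.3 + 8.314 * 310 * ln(62.27) / 1000
dG = -5.6518 kJ/mol

-5.6518 kJ/mol


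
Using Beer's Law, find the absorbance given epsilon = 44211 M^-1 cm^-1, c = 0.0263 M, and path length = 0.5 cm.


A = epsilon * c * l
A = 44211 * 0.0263 * 0.5
A = 581.3746

581.3746


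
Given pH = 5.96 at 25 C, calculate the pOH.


pOH = 14 - pH
pOH = 14 - 5.96
pOH = 8.04

8.04


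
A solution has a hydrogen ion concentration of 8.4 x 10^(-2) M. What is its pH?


pH = -log10([H+])
pH = -log10(8.4 x 10^(-2))
pH = 1.0757

1.0757


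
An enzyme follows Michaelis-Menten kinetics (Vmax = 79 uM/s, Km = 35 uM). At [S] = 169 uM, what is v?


v = Vmax * [S] / (Km + [S])
v = 79 * 169 / (35 + 169)
v = 65.4461 uM/s

65.4461 uM/s


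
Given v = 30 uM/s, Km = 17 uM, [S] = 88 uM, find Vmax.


Vmax = v * (Km + [S]) / [S]
Vmax = 30 * (17 + 88) / 88
Vmax = 35.7955 uM/s

35.7955 uM/s


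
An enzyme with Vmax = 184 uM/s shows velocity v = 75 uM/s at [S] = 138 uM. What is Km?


Km = [S] * (Vmax - v) / v
Km = 138 * (184 - 75) / 75
Km = 200.56 uM

200.56 uM


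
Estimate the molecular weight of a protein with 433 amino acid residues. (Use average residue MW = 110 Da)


MW = n_residues * 110 Da
MW = 433 * 110
MW = 47630 Da

47630 Da


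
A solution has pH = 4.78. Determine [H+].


[H+] = 10^(-pH)
[H+] = 10^(-4.78)
[H+] = 1.660e-05 M

1.660e-05 M


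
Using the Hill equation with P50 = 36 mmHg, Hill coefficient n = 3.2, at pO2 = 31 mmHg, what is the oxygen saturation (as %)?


Y = pO2^n / (P50^n + pO2^n)
Y = 31^3.2 / (36^3.2 + 31^3.2)
Y = 38.26%

38.26%


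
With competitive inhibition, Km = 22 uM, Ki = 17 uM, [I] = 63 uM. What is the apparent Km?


Km_app = Km * (1 + [I]/Ki)
Km_app = 22 * (1 + 63/17)
Km_app = 103.5294 uM

103.5294 uM


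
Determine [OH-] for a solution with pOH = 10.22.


[OH-] = 10^(-pOH)
[OH-] = 10^(-10.22)
[OH-] = 6.026e-11 M

6.026e-11 M


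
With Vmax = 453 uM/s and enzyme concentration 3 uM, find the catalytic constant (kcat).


kcat = Vmax / [E]t
kcat = 453 / 3
kcat = 151.0 s^-1

151.0 s^-1


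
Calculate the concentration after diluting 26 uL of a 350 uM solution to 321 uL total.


C2 = C1 * V1 / V2
C2 = 350 * 26 / 321
C2 = 28.3489 uM

28.3489 uM


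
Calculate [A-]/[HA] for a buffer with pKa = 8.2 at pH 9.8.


[A-]/[HA] = 10^(pH - pKa)
= 10^(9.8 - 8.2)
= 39.8107

39.8107


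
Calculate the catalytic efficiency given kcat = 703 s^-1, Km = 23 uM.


Catalytic efficiency = kcat / Km
= 703 / 23
= 30.5652 uM^-1*s^-1

30.5652 uM^-1*s^-1


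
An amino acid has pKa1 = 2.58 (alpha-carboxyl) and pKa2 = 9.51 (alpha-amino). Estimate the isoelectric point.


pI = (pKa1 + pKa2) / 2
pI = (2.58 + 9.51) / 2
pI = 6.045

6.045


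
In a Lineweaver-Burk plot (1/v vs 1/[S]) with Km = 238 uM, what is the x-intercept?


x-intercept = -1/Km
= -1/238
= -0.0042 1/uM

-0.0042 1/uM


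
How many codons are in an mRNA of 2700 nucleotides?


codons = nucleotides / 3
codons = 2700 / 3 = 900

900


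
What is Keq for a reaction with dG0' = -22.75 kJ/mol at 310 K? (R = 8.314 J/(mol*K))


Keq = exp(-dG0 * 1000 / (R * T))
Keq = exp(-(-22.75) * 1000 / (8.314 * 310))
Keq = 6815.3322

6815.3322


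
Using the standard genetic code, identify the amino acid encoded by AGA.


Standard genetic code lookup.
Codon AGA -> Arg

Arg


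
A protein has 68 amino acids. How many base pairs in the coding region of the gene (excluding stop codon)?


Each amino acid = 1 codon = 3 bp
bp = 68 * 3 = 204 bp

204 bp


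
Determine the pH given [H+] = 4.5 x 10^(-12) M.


pH = -log10([H+])
pH = -log10(4.5 x 10^(-12))
pH = 11.3468

11.3468


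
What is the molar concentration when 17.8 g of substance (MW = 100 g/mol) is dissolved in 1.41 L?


C = (mass / MW) / volume
C = (17.8 / 100) / 1.41
C = 0.1262 M

0.1262 M


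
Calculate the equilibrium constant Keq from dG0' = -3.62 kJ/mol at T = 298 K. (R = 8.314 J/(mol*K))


Keq = exp(-dG0 * 1000 / (R * T))
Keq = exp(-(-3.62) * 1000 / (8.314 * 298))
Keq = 4.3107

4.3107


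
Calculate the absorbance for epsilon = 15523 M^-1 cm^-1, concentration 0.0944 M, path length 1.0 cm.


A = epsilon * c * l
A = 15523 * 0.0944 * 1.0
A = 1465.3712

1465.3712


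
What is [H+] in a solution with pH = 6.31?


[H+] = 10^(-pH)
[H+] = 10^(-6.31)
[H+] = 4.898e-07 M

4.898e-07 M


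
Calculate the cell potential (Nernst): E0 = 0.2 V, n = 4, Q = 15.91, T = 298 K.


E = E0 - (RT/nF) * ln(Q)
E = 0.2 - (8.314 * 298 / (4 * 96485)) * ln(15.91)
E = 0.1822 V

0.1822 V


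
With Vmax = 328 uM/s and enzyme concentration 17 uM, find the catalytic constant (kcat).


kcat = Vmax / [E]t
kcat = 328 / 17
kcat = 19.2941 s^-1

19.2941 s^-1


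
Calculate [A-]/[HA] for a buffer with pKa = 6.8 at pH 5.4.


[A-]/[HA] = 10^(pH - pKa)
= 10^(5.4 - 6.8)
= 0.0398

0.0398


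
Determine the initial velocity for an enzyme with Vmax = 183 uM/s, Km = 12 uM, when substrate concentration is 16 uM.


v = Vmax * [S] / (Km + [S])
v = 183 * 16 / (12 + 16)
v = 104.5714 uM/s

104.5714 uM/s


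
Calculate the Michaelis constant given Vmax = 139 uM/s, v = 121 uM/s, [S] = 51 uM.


Km = [S] * (Vmax - v) / v
Km = 51 * (139 - 121) / 121
Km = 7.5868 uM

7.5868 uM


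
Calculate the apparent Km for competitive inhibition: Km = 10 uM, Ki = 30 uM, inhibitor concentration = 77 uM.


Km_app = Km * (1 + [I]/Ki)
Km_app = 10 * (1 + 77/30)
Km_app = 35.6667 uM

35.6667 uM


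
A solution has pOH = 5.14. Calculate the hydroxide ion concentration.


[OH-] = 10^(-pOH)
[OH-] = 10^(-5.14)
[OH-] = 7.244e-06 M

7.244e-06 M


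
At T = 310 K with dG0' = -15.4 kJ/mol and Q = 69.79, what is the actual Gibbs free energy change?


dG = dG0' + RT * ln(Q) / 1000
dG = -15.4 + 8.314 * 310 * ln(69.79) / 1000
dG = -4.4579 kJ/mol

-4.4579 kJ/mol


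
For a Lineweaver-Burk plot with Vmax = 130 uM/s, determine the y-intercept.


y-intercept = 1/Vmax
= 1/130
= 0.0077 s/uM

0.0077 s/uM


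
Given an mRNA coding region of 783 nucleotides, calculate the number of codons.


codons = nucleotides / 3
codons = 783 / 3 = 261

261


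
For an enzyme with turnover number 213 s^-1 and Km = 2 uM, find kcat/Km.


Catalytic efficiency = kcat / Km
= 213 / 2
= 106.5 uM^-1*s^-1

106.5 uM^-1*s^-1


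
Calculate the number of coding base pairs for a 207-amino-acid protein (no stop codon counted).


Each amino acid = 1 codon = 3 bp
bp = 207 * 3 = 621 bp

621 bp


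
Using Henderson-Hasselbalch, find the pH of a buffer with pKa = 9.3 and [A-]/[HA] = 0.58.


pH = pKa + log10([A-]/[HA])
pH = 9.3 + log10(0.58)
pH = 9.0634

9.0634


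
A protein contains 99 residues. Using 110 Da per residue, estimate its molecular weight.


MW = n_residues * 110 Da
MW = 99 * 110
MW = 10890 Da

10890 Da


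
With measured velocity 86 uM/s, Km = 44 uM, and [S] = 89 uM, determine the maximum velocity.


Vmax = v * (Km + [S]) / [S]
Vmax = 86 * (44 + 89) / 89
Vmax = 128.5169 uM/s

128.5169 uM/s


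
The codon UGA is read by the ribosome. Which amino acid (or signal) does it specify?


Standard genetic code lookup.
Codon UGA -> Stop

Stop


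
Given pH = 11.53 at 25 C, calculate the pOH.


pOH = 14 - pH
pOH = 14 - 11.53
pOH = 2.47

2.47


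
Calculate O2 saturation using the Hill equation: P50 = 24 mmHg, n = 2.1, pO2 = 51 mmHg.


Y = pO2^n / (P50^n + pO2^n)
Y = 51^2.1 / (24^2.1 + 51^2.1)
Y = 82.96%

82.96%


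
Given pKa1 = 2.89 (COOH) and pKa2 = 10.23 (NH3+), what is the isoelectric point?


pI = (pKa1 + pKa2) / 2
pI = (2.89 + 10.23) / 2
pI = 6.56

6.56


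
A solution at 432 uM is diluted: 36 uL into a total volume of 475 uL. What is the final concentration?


C2 = C1 * V1 / V2
C2 = 432 * 36 / 475
C2 = 32.7411 uM

32.7411 uM


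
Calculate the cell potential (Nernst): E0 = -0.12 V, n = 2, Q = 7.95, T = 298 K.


E = E0 - (RT/nF) * ln(Q)
E = -0.12 - (8.314 * 298 / (2 * 96485)) * ln(7.95)
E = -0.1466 V

-0.1466 V


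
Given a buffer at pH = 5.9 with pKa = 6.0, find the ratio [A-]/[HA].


[A-]/[HA] = 10^(pH - pKa)
= 10^(5.9 - 6.0)
= 0.7943

0.7943


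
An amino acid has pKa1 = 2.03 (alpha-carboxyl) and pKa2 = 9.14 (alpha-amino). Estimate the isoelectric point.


pI = (pKa1 + pKa2) / 2
pI = (2.03 + 9.14) / 2
pI = 5.585

5.585


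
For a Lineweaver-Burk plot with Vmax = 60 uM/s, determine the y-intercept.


y-intercept = 1/Vmax
= 1/60
= 0.0167 s/uM

0.0167 s/uM


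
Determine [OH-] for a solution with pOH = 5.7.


[OH-] = 10^(-pOH)
[OH-] = 10^(-5.7)
[OH-] = 1.995e-06 M

1.995e-06 M


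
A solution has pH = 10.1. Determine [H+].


[H+] = 10^(-pH)
[H+] = 10^(-10.1)
[H+] = 7.943e-11 M

7.943e-11 M


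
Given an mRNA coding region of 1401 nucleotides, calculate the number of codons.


codons = nucleotides / 3
codons = 1401 / 3 = 467

467


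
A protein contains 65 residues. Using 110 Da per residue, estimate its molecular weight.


MW = n_residues * 110 Da
MW = 65 * 110
MW = 7150 Da

7150 Da


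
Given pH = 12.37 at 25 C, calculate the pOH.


pOH = 14 - pH
pOH = 14 - 12.37
pOH = 1.63

1.63


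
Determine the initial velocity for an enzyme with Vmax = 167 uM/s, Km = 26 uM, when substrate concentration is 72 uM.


v = Vmax * [S] / (Km + [S])
v = 167 * 72 / (26 + 72)
v = 122.6939 uM/s

122.6939 uM/s


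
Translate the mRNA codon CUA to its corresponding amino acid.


Standard genetic code lookup.
Codon CUA -> Leu

Leu


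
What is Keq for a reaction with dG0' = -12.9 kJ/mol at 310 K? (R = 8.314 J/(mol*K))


Keq = exp(-dG0 * 1000 / (R * T))
Keq = exp(-(-12.9) * 1000 / (8.314 * 310))
Keq = 149.181

149.181


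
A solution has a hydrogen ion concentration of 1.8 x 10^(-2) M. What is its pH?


pH = -log10([H+])
pH = -log10(1.8 x 10^(-2))
pH = 1.7447

1.7447


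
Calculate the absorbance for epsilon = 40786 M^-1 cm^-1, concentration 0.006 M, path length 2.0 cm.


A = epsilon * c * l
A = 40786 * 0.006 * 2.0
A = 489.432

489.432


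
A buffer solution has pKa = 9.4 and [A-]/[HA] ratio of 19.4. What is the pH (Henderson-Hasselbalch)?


pH = pKa + log10([A-]/[HA])
pH = 9.4 + log10(19.4)
pH = 10.6878

10.6878


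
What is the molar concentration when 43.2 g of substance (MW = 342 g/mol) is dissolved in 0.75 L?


C = (mass / MW) / volume
C = (43.2 / 342) / 0.75
C = 0.1684 M

0.1684 M


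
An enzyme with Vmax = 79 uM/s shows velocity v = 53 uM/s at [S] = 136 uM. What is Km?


Km = [S] * (Vmax - v) / v
Km = 136 * (79 - 53) / 53
Km = 66.717 uM

66.717 uM


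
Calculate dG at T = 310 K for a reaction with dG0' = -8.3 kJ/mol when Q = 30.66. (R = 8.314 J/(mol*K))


dG = dG0' + RT * ln(Q) / 1000
dG = -8.3 + 8.314 * 310 * ln(30.66) / 1000
dG = 0.5221 kJ/mol

0.5221 kJ/mol


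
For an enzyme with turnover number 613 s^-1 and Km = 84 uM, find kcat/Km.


Catalytic efficiency = kcat / Km
= 613 / 84
= 7.2976 uM^-1*s^-1

7.2976 uM^-1*s^-1


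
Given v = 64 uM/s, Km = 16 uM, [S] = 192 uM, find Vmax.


Vmax = v * (Km + [S]) / [S]
Vmax = 64 * (16 + 192) / 192
Vmax = 69.3333 uM/s

69.3333 uM/s


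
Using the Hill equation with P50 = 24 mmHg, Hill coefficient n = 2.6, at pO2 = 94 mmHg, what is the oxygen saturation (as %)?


Y = pO2^n / (P50^n + pO2^n)
Y = 94^2.6 / (24^2.6 + 94^2.6)
Y = 97.21%

97.21%


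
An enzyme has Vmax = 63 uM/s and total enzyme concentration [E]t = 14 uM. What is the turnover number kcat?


kcat = Vmax / [E]t
kcat = 63 / 14
kcat = 4.5 s^-1

4.5 s^-1


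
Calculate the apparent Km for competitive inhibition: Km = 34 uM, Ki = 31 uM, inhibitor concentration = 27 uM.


Km_app = Km * (1 + [I]/Ki)
Km_app = 34 * (1 + 27/31)
Km_app = 63.6129 uM

63.6129 uM


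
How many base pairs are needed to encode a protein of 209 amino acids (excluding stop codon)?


Each amino acid = 1 codon = 3 bp
bp = 209 * 3 = 627 bp

627 bp


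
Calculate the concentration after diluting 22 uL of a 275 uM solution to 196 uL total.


C2 = C1 * V1 / V2
C2 = 275 * 22 / 196
C2 = 30.8673 uM

30.8673 uM


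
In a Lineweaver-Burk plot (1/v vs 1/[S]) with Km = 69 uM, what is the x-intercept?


x-intercept = -1/Km
= -1/69
= -0.0145 1/uM

-0.0145 1/uM


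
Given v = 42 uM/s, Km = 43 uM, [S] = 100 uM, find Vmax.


Vmax = v * (Km + [S]) / [S]
Vmax = 42 * (43 + 100) / 100
Vmax = 60.06 uM/s

60.06 uM/s


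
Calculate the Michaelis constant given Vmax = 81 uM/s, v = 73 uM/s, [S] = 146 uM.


Km = [S] * (Vmax - v) / v
Km = 146 * (81 - 73) / 73
Km = 16.0 uM

16.0 uM


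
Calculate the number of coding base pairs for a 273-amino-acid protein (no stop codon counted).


Each amino acid = 1 codon = 3 bp
bp = 273 * 3 = 819 bp

819 bp


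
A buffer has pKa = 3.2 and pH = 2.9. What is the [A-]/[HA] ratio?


[A-]/[HA] = 10^(pH - pKa)
= 10^(2.9 - 3.2)
= 0.5012

0.5012


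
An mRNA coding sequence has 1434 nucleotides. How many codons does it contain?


codons = nucleotides / 3
codons = 1434 / 3 = 478

478


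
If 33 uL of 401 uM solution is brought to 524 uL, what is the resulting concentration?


C2 = C1 * V1 / V2
C2 = 401 * 33 / 524
C2 = 25.2538 uM

25.2538 uM


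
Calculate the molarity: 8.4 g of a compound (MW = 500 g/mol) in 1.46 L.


C = (mass / MW) / volume
C = (8.4 / 500) / 1.46
C = 0.0115 M

0.0115 M


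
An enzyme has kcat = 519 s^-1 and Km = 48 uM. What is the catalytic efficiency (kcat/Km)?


Catalytic efficiency = kcat / Km
= 519 / 48
= 10.8125 uM^-1*s^-1

10.8125 uM^-1*s^-1


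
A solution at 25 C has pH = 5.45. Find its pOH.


pOH = 14 - pH
pOH = 14 - 5.45
pOH = 8.55

8.55


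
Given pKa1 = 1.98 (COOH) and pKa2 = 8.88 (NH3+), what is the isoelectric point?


pI = (pKa1 + pKa2) / 2
pI = (1.98 + 8.88) / 2
pI = 5.43

5.43


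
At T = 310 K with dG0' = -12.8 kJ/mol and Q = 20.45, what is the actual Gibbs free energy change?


dG = dG0' + RT * ln(Q) / 1000
dG = -12.8 + 8.314 * 310 * ln(20.45) / 1000
dG = -5.0216 kJ/mol

-5.0216 kJ/mol


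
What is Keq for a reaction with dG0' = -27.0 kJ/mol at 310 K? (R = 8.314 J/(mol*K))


Keq = exp(-dG0 * 1000 / (R * T))
Keq = exp(-(-27.0) * 1000 / (8.314 * 310))
Keq = 35451.3648

35451.3648


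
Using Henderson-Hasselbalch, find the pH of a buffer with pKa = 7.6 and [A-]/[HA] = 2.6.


pH = pKa + log10([A-]/[HA])
pH = 7.6 + log10(2.6)
pH = 8.015

8.015


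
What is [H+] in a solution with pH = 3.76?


[H+] = 10^(-pH)
[H+] = 10^(-3.76)
[H+] = 1.738e-04 M

1.738e-04 M


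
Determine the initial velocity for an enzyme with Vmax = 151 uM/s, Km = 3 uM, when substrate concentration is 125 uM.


v = Vmax * [S] / (Km + [S])
v = 151 * 125 / (3 + 125)
v = 147.4609 uM/s

147.4609 uM/s


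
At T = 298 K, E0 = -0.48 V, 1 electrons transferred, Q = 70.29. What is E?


E = E0 - (RT/nF) * ln(Q)
E = -0.48 - (8.314 * 298 / (1 * 96485)) * ln(70.29)
E = -0.5892 V

-0.5892 V


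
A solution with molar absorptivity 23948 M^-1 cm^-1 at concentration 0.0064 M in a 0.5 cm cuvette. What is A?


A = epsilon * c * l
A = 23948 * 0.0064 * 0.5
A = 76.6336

76.6336


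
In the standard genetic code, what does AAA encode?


Standard genetic code lookup.
Codon AAA -> Lys

Lys


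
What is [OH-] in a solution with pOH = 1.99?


[OH-] = 10^(-pOH)
[OH-] = 10^(-1.99)
[OH-] = 0.0102 M

0.0102 M


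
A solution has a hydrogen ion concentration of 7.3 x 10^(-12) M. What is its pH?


pH = -log10([H+])
pH = -log10(7.3 x 10^(-12))
pH = 11.1367

11.1367


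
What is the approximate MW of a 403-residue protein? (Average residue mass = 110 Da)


MW = n_residues * 110 Da
MW = 403 * 110
MW = 44330 Da

44330 Da


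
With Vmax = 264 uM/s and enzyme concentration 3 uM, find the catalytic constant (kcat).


kcat = Vmax / [E]t
kcat = 264 / 3
kcat = 88.0 s^-1

88.0 s^-1


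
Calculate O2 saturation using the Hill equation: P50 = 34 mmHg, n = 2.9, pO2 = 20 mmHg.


Y = pO2^n / (P50^n + pO2^n)
Y = 20^2.9 / (34^2.9 + 20^2.9)
Y = 17.67%

17.67%


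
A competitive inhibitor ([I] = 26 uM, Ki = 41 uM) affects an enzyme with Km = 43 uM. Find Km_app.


Km_app = Km * (1 + [I]/Ki)
Km_app = 43 * (1 + 26/41)
Km_app = 70.2683 uM

70.2683 uM


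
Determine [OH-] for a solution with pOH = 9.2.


[OH-] = 10^(-pOH)
[OH-] = 10^(-9.2)
[OH-] = 6.310e-10 M

6.310e-10 M


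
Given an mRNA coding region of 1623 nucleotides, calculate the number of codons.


codons = nucleotides / 3
codons = 1623 / 3 = 541

541


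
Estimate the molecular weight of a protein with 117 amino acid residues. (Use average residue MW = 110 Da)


MW = n_residues * 110 Da
MW = 117 * 110
MW = 12870 Da

12870 Da


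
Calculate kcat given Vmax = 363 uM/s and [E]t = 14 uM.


kcat = Vmax / [E]t
kcat = 363 / 14
kcat = 25.9286 s^-1

25.9286 s^-1


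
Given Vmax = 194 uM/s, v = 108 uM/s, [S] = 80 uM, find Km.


Km = [S] * (Vmax - v) / v
Km = 80 * (194 - 108) / 108
Km = 63.7037 uM

63.7037 uM


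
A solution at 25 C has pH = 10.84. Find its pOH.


pOH = 14 - pH
pOH = 14 - 10.84
pOH = 3.16

3.16


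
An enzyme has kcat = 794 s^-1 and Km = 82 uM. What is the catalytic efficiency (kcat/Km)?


Catalytic efficiency = kcat / Km
= 794 / 82
= 9.6829 uM^-1*s^-1

9.6829 uM^-1*s^-1


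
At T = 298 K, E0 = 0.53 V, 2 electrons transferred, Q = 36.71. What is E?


E = E0 - (RT/nF) * ln(Q)
E = 0.53 - (8.314 * 298 / (2 * 96485)) * ln(36.71)
E = 0.4837 V

0.4837 V


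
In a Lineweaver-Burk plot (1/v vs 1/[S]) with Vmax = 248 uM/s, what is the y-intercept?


y-intercept = 1/Vmax
= 1/248
= 0.004 s/uM

0.004 s/uM


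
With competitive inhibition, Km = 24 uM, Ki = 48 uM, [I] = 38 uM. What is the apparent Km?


Km_app = Km * (1 + [I]/Ki)
Km_app = 24 * (1 + 38/48)
Km_app = 43.0 uM

43.0 uM


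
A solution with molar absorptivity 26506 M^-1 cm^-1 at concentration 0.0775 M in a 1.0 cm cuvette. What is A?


A = epsilon * c * l
A = 26506 * 0.0775 * 1.0
A = 2054.215

2054.215


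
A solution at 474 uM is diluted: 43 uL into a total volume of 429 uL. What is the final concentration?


C2 = C1 * V1 / V2
C2 = 474 * 43 / 429
C2 = 47.5105 uM

47.5105 uM


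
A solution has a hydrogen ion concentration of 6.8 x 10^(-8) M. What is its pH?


pH = -log10([H+])
pH = -log10(6.8 x 10^(-8))
pH = 7.1675

7.1675


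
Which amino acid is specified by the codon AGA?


Standard genetic code lookup.
Codon AGA -> Arg

Arg


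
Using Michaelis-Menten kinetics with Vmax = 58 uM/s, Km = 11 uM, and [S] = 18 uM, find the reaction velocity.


v = Vmax * [S] / (Km + [S])
v = 58 * 18 / (11 + 18)
v = 36.0 uM/s

36.0 uM/s


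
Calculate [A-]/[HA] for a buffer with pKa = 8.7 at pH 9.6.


[A-]/[HA] = 10^(pH - pKa)
= 10^(9.6 - 8.7)
= 7.9433

7.9433


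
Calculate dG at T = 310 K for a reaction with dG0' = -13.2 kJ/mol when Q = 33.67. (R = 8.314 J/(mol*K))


dG = dG0' + RT * ln(Q) / 1000
dG = -13.2 + 8.314 * 310 * ln(33.67) / 1000
dG = -4.1365 kJ/mol

-4.1365 kJ/mol


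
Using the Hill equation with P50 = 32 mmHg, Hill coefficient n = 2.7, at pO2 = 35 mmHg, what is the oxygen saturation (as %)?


Y = pO2^n / (P50^n + pO2^n)
Y = 35^2.7 / (32^2.7 + 35^2.7)
Y = 56.02%

56.02%


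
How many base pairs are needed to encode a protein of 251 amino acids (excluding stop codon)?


Each amino acid = 1 codon = 3 bp
bp = 251 * 3 = 753 bp

753 bp


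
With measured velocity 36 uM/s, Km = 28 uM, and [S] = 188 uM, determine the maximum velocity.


Vmax = v * (Km + [S]) / [S]
Vmax = 36 * (28 + 188) / 188
Vmax = 41.3617 uM/s

41.3617 uM/s


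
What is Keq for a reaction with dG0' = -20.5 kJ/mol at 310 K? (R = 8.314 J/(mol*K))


Keq = exp(-dG0 * 1000 / (R * T))
Keq = exp(-(-20.5) * 1000 / (8.314 * 310))
Keq = 2846.7606

2846.7606


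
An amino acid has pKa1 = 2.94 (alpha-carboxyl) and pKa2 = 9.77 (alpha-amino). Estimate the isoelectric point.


pI = (pKa1 + pKa2) / 2
pI = (2.94 + 9.77) / 2
pI = 6.355

6.355


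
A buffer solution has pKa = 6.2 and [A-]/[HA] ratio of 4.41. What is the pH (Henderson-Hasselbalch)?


pH = pKa + log10([A-]/[HA])
pH = 6.2 + log10(4.41)
pH = 6.8444

6.8444


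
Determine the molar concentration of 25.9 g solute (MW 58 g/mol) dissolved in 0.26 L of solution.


C = (mass / MW) / volume
C = (25.9 / 58) / 0.26
C = 1.7175 M

1.7175 M


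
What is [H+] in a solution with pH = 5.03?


[H+] = 10^(-pH)
[H+] = 10^(-5.03)
[H+] = 9.333e-06 M

9.333e-06 M


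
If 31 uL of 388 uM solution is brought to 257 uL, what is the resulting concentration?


C2 = C1 * V1 / V2
C2 = 388 * 31 / 257
C2 = 46.8016 uM

46.8016 uM


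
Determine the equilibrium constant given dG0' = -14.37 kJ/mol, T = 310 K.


Keq = exp(-dG0 * 1000 / (R * T))
Keq = exp(-(-14.37) * 1000 / (8.314 * 310))
Keq = 263.8856

263.8856


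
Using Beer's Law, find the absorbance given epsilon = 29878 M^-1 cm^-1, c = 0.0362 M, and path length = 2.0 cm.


A = epsilon * c * l
A = 29878 * 0.0362 * 2.0
A = 2163.1672

2163.1672


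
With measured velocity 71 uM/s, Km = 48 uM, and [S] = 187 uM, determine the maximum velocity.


Vmax = v * (Km + [S]) / [S]
Vmax = 71 * (48 + 187) / 187
Vmax = 89.2246 uM/s

89.2246 uM/s


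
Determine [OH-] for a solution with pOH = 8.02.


[OH-] = 10^(-pOH)
[OH-] = 10^(-8.02)
[OH-] = 9.550e-09 M

9.550e-09 M


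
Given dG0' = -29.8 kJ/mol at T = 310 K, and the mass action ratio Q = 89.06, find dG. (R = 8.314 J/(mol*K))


dG = dG0' + RT * ln(Q) / 1000
dG = -29.8 + 8.314 * 310 * ln(89.06) / 1000
dG = -18.2295 kJ/mol

-18.2295 kJ/mol


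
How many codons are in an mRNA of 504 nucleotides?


codons = nucleotides / 3
codons = 504 / 3 = 168

168


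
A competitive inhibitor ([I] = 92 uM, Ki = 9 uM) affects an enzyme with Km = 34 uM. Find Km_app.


Km_app = Km * (1 + [I]/Ki)
Km_app = 34 * (1 + 92/9)
Km_app = 381.5556 uM

381.5556 uM


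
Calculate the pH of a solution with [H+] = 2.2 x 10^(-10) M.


pH = -log10([H+])
pH = -log10(2.2 x 10^(-10))
pH = 9.6576

9.6576


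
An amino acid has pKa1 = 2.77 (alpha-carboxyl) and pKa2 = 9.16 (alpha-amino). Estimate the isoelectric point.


pI = (pKa1 + pKa2) / 2
pI = (2.77 + 9.16) / 2
pI = 5.965

5.965


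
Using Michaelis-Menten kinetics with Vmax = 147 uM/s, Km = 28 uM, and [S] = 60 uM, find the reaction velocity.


v = Vmax * [S] / (Km + [S])
v = 147 * 60 / (28 + 60)
v = 100.2273 uM/s

100.2273 uM/s


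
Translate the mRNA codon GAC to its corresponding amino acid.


Standard genetic code lookup.
Codon GAC -> Asp

Asp


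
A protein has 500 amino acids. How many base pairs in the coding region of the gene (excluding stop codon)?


Each amino acid = 1 codon = 3 bp
bp = 500 * 3 = 1500 bp

1500 bp


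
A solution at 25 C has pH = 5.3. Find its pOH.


pOH = 14 - pH
pOH = 14 - 5.3
pOH = 8.7

8.7


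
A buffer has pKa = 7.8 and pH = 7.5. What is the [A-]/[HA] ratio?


[A-]/[HA] = 10^(pH - pKa)
= 10^(7.5 - 7.8)
= 0.5012

0.5012


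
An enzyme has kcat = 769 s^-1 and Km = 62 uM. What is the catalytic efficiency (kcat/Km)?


Catalytic efficiency = kcat / Km
= 769 / 62
= 12.4032 uM^-1*s^-1

12.4032 uM^-1*s^-1


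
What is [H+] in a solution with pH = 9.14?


[H+] = 10^(-pH)
[H+] = 10^(-9.14)
[H+] = 7.244e-10 M

7.244e-10 M


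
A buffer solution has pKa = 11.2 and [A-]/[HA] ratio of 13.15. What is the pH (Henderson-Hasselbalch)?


pH = pKa + log10([A-]/[HA])
pH = 11.2 + log10(13.15)
pH = 12.3189

12.3189


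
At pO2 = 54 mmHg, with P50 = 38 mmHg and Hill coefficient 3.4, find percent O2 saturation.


Y = pO2^n / (P50^n + pO2^n)
Y = 54^3.4 / (38^3.4 + 54^3.4)
Y = 76.76%

76.76%


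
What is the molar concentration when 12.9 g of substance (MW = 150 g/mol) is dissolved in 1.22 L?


C = (mass / MW) / volume
C = (12.9 / 150) / 1.22
C = 0.0705 M

0.0705 M


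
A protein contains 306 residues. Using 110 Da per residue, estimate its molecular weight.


MW = n_residues * 110 Da
MW = 306 * 110
MW = 33660 Da

33660 Da


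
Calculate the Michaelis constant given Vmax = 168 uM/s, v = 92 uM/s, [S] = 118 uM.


Km = [S] * (Vmax - v) / v
Km = 118 * (168 - 92) / 92
Km = 97.4783 uM

97.4783 uM


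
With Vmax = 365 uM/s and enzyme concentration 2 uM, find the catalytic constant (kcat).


kcat = Vmax / [E]t
kcat = 365 / 2
kcat = 182.5 s^-1

182.5 s^-1


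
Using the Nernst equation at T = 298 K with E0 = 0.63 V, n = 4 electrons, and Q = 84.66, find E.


E = E0 - (RT/nF) * ln(Q)
E = 0.63 - (8.314 * 298 / (4 * 96485)) * ln(84.66)
E = 0.6015 V

0.6015 V


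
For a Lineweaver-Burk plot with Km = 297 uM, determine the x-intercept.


x-intercept = -1/Km
= -1/297
= -0.0034 1/uM

-0.0034 1/uM


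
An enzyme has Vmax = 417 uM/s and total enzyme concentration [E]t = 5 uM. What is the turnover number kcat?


kcat = Vmax / [E]t
kcat = 417 / 5
kcat = 83.4 s^-1

83.4 s^-1


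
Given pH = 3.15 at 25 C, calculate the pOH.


pOH = 14 - pH
pOH = 14 - 3.15
pOH = 10.85

10.85


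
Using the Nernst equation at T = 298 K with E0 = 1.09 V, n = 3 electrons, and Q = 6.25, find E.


E = E0 - (RT/nF) * ln(Q)
E = 1.09 - (8.314 * 298 / (3 * 96485)) * ln(6.25)
E = 1.0743 V

1.0743 V


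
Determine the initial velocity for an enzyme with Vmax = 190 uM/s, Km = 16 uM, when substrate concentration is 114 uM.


v = Vmax * [S] / (Km + [S])
v = 190 * 114 / (16 + 114)
v = 166.6154 uM/s

166.6154 uM/s


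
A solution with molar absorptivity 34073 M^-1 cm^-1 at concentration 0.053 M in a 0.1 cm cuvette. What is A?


A = epsilon * c * l
A = 34073 * 0.053 * 0.1
A = 180.5869

180.5869


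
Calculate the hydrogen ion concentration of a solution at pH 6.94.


[H+] = 10^(-pH)
[H+] = 10^(-6.94)
[H+] = 1.148e-07 M

1.148e-07 M


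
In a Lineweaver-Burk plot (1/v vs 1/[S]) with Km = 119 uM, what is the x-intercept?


x-intercept = -1/Km
= -1/119
= -0.0084 1/uM

-0.0084 1/uM


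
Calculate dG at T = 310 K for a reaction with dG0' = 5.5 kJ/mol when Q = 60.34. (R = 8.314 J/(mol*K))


dG = dG0' + RT * ln(Q) / 1000
dG = 5.5 + 8.314 * 310 * ln(60.34) / 1000
dG = 16.0671 kJ/mol

16.0671 kJ/mol


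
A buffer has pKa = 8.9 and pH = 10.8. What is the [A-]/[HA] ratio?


[A-]/[HA] = 10^(pH - pKa)
= 10^(10.8 - 8.9)
= 79.4328

79.4328


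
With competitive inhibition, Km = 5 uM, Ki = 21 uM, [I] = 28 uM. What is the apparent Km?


Km_app = Km * (1 + [I]/Ki)
Km_app = 5 * (1 + 28/21)
Km_app = 11.6667 uM

11.6667 uM


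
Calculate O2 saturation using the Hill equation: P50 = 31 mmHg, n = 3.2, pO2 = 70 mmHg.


Y = pO2^n / (P50^n + pO2^n)
Y = 70^3.2 / (31^3.2 + 70^3.2)
Y = 93.13%

93.13%


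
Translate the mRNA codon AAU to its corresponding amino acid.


Standard genetic code lookup.
Codon AAU -> Asn

Asn


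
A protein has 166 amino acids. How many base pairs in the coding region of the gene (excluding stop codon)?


Each amino acid = 1 codon = 3 bp
bp = 166 * 3 = 498 bp

498 bp


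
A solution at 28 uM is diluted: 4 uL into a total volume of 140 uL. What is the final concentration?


C2 = C1 * V1 / V2
C2 = 28 * 4 / 140
C2 = 0.8 uM

0.8 uM


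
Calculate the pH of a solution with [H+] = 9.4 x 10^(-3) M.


pH = -log10([H+])
pH = -log10(9.4 x 10^(-3))
pH = 2.0269

2.0269


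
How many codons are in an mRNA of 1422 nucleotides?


codons = nucleotides / 3
codons = 1422 / 3 = 474

474


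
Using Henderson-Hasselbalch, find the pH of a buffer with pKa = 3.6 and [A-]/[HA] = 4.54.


pH = pKa + log10([A-]/[HA])
pH = 3.6 + log10(4.54)
pH = 4.2571

4.2571


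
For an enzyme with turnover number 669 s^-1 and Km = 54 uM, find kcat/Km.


Catalytic efficiency = kcat / Km
= 669 / 54
= 12.3889 uM^-1*s^-1

12.3889 uM^-1*s^-1


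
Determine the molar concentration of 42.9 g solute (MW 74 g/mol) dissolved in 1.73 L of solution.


C = (mass / MW) / volume
C = (42.9 / 74) / 1.73
C = 0.3351 M

0.3351 M


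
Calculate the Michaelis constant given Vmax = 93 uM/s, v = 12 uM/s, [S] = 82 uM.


Km = [S] * (Vmax - v) / v
Km = 82 * (93 - 12) / 12
Km = 553.5 uM

553.5 uM


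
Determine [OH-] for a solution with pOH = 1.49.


[OH-] = 10^(-pOH)
[OH-] = 10^(-1.49)
[OH-] = 0.0324 M

0.0324 M


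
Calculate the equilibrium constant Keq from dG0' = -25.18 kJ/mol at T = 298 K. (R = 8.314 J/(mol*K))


Keq = exp(-dG0 * 1000 / (R * T))
Keq = exp(-(-25.18) * 1000 / (8.314 * 298))
Keq = 25930.5187

25930.5187


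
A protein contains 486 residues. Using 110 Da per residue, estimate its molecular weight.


MW = n_residues * 110 Da
MW = 486 * 110
MW = 53460 Da

53460 Da


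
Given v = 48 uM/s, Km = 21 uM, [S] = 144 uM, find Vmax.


Vmax = v * (Km + [S]) / [S]
Vmax = 48 * (21 + 144) / 144
Vmax = 55.0 uM/s

55.0 uM/s


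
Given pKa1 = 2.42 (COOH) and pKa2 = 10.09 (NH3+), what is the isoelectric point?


pI = (pKa1 + pKa2) / 2
pI = (2.42 + 10.09) / 2
pI = 6.255

6.255


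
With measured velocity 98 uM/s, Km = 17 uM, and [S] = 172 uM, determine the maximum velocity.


Vmax = v * (Km + [S]) / [S]
Vmax = 98 * (17 + 172) / 172
Vmax = 107.686 uM/s

107.686 uM/s


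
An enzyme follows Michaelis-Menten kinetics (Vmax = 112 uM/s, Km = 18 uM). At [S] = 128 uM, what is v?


v = Vmax * [S] / (Km + [S])
v = 112 * 128 / (18 + 128)
v = 98.1918 uM/s

98.1918 uM/s


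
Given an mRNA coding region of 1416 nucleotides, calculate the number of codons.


codons = nucleotides / 3
codons = 1416 / 3 = 472

472


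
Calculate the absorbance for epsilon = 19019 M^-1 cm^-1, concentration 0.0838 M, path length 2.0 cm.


A = epsilon * c * l
A = 19019 * 0.0838 * 2.0
A = 3187.5844

3187.5844


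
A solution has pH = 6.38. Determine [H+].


[H+] = 10^(-pH)
[H+] = 10^(-6.38)
[H+] = 4.169e-07 M

4.169e-07 M


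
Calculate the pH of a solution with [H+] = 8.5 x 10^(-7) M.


pH = -log10([H+])
pH = -log10(8.5 x 10^(-7))
pH = 6.0706

6.0706


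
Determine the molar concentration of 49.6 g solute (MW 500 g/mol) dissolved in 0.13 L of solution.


C = (mass / MW) / volume
C = (49.6 / 500) / 0.13
C = 0.7631 M

0.7631 M


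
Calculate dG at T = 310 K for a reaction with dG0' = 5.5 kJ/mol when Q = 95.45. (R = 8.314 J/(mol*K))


dG = dG0' + RT * ln(Q) / 1000
dG = 5.5 + 8.314 * 310 * ln(95.45) / 1000
dG = 17.2491 kJ/mol

17.2491 kJ/mol


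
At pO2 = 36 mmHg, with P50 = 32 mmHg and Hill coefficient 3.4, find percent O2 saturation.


Y = pO2^n / (P50^n + pO2^n)
Y = 36^3.4 / (32^3.4 + 36^3.4)
Y = 59.88%

59.88%


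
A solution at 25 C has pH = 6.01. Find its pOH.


pOH = 14 - pH
pOH = 14 - 6.01
pOH = 7.99

7.99


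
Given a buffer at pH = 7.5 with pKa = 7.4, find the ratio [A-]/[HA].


[A-]/[HA] = 10^(pH - pKa)
= 10^(7.5 - 7.4)
= 1.2589

1.2589


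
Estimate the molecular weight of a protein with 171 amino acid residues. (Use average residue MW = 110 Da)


MW = n_residues * 110 Da
MW = 171 * 110
MW = 18810 Da

18810 Da


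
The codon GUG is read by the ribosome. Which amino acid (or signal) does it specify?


Standard genetic code lookup.
Codon GUG -> Val

Val


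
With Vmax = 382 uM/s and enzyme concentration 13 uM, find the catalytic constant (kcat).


kcat = Vmax / [E]t
kcat = 382 / 13
kcat = 29.3846 s^-1

29.3846 s^-1


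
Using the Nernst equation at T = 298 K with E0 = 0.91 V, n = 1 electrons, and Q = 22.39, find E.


E = E0 - (RT/nF) * ln(Q)
E = 0.91 - (8.314 * 298 / (1 * 96485)) * ln(22.39)
E = 0.8302 V

0.8302 V


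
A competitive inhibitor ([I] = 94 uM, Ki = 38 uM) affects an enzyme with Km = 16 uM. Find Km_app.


Km_app = Km * (1 + [I]/Ki)
Km_app = 16 * (1 + 94/38)
Km_app = 55.5789 uM

55.5789 uM


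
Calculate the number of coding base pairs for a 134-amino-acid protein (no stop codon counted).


Each amino acid = 1 codon = 3 bp
bp = 134 * 3 = 402 bp

402 bp


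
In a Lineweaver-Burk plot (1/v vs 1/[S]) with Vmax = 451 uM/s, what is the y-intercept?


y-intercept = 1/Vmax
= 1/451
= 0.0022 s/uM

0.0022 s/uM


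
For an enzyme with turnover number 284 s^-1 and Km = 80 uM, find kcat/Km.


Catalytic efficiency = kcat / Km
= 284 / 80
= 3.55 uM^-1*s^-1

3.55 uM^-1*s^-1


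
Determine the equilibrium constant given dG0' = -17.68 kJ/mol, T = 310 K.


Keq = exp(-dG0 * 1000 / (R * T))
Keq = exp(-(-17.68) * 1000 / (8.314 * 310))
Keq = 953.1628

953.1628


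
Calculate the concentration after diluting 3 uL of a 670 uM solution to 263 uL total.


C2 = C1 * V1 / V2
C2 = 670 * 3 / 263
C2 = 7.6426 uM

7.6426 uM


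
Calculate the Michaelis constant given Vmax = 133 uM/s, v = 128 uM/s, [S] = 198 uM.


Km = [S] * (Vmax - v) / v
Km = 198 * (133 - 128) / 128
Km = 7.7344 uM

7.7344 uM


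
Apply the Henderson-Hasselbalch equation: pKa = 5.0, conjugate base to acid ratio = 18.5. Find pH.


pH = pKa + log10([A-]/[HA])
pH = 5.0 + log10(18.5)
pH = 6.2672

6.2672


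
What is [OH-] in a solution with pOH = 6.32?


[OH-] = 10^(-pOH)
[OH-] = 10^(-6.32)
[OH-] = 4.786e-07 M

4.786e-07 M


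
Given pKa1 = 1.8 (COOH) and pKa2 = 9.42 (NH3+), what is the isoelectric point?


pI = (pKa1 + pKa2) / 2
pI = (1.8 + 9.42) / 2
pI = 5.61

5.61


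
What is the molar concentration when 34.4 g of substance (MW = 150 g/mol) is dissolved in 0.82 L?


C = (mass / MW) / volume
C = (34.4 / 150) / 0.82
C = 0.2797 M

0.2797 M


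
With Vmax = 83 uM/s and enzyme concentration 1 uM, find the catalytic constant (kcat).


kcat = Vmax / [E]t
kcat = 83 / 1
kcat = 83.0 s^-1

83.0 s^-1


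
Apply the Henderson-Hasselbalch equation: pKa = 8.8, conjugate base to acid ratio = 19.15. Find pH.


pH = pKa + log10([A-]/[HA])
pH = 8.8 + log10(19.15)
pH = 10.0822

10.0822


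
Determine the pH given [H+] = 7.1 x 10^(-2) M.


pH = -log10([H+])
pH = -log10(7.1 x 10^(-2))
pH = 1.1487

1.1487


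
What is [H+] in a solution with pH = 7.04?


[H+] = 10^(-pH)
[H+] = 10^(-7.04)
[H+] = 9.120e-08 M

9.120e-08 M


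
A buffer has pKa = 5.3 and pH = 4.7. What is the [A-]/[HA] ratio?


[A-]/[HA] = 10^(pH - pKa)
= 10^(4.7 - 5.3)
= 0.2512

0.2512


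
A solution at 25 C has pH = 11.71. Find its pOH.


pOH = 14 - pH
pOH = 14 - 11.71
pOH = 2.29

2.29


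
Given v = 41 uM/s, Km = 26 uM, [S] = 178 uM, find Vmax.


Vmax = v * (Km + [S]) / [S]
Vmax = 41 * (26 + 178) / 178
Vmax = 46.9888 uM/s

46.9888 uM/s


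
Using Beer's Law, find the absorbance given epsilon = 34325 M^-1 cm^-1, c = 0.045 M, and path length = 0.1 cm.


A = epsilon * c * l
A = 34325 * 0.045 * 0.1
A = 154.4625

154.4625


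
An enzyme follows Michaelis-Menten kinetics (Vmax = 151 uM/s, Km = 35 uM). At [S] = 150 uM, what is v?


v = Vmax * [S] / (Km + [S])
v = 151 * 150 / (35 + 150)
v = 122.4324 uM/s

122.4324 uM/s


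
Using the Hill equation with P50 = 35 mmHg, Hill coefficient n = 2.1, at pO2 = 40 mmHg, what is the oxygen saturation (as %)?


Y = pO2^n / (P50^n + pO2^n)
Y = 40^2.1 / (35^2.1 + 40^2.1)
Y = 56.96%

56.96%


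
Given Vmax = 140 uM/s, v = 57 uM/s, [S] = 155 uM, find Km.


Km = [S] * (Vmax - v) / v
Km = 155 * (140 - 57) / 57
Km = 225.7018 uM

225.7018 uM


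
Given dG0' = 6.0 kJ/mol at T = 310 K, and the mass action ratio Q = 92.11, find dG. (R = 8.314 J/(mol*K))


dG = dG0' + RT * ln(Q) / 1000
dG = 6.0 + 8.314 * 310 * ln(92.11) / 1000
dG = 17.6573 kJ/mol

17.6573 kJ/mol


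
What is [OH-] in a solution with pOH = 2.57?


[OH-] = 10^(-pOH)
[OH-] = 10^(-2.57)
[OH-] = 0.0027 M

0.0027 M
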